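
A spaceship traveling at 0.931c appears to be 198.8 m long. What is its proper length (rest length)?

Contracted length L = 198.8 m
γ = 1/√(1 - 0.931²) = 2.7396
L₀ = γL = 2.7396 × 198.8 = 544.6 m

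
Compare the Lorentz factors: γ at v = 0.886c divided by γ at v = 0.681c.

γ₁ = 1/√(1 - 0.886²) = 2.157
γ₂ = 1/√(1 - 0.681²) = 1.366
γ₁/γ₂ = 2.157/1.366 = 1.579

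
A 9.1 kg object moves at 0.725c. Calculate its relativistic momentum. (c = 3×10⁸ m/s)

γ = 1/√(1 - 0.725²) = 1.452
v = 0.725 × 3×10⁸ = 2.175×10⁸ m/s
p = γmv = 1.452 × 9.1 × 2.175×10⁸ = 2.874×10⁹ kg·m/s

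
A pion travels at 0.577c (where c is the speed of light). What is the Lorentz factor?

v/c = 0.577, so (v/c)² = 0.332929
1 - (v/c)² = 0.667071
γ = 1/√(0.667071) = 1.224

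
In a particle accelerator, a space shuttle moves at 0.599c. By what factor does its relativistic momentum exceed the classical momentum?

p_rel = γmv, p_class = mv
Ratio = γ = 1/√(1 - 0.599²)
= 1/√(0.641199) = 1.249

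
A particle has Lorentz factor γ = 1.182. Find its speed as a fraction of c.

From γ = 1/√(1 - v²/c²):
1/γ² = 1/1.182² = 0.7158
v²/c² = 1 - 0.7158 = 0.2842
v/c = √(0.2842) = 0.5331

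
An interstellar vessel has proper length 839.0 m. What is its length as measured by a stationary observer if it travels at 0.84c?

Proper length L₀ = 839.0 m
γ = 1/√(1 - 0.84²) = 1.843
L = L₀/γ = 839.0/1.843 = 455.2 m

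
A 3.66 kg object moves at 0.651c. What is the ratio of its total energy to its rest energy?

E = γmc², E₀ = mc²
E/E₀ = γ = 1/√(1 - 0.651²) = 1.317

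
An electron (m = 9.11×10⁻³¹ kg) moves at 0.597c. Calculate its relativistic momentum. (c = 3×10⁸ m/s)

γ = 1/√(1 - 0.597²) = 1.2465
v = 0.597 × 3×10⁸ = 1.791×10⁸ m/s
p = γmv = 1.2465 × 9.11×10⁻³¹ × 1.791×10⁸ = 2.034×10⁻²² kg·m/s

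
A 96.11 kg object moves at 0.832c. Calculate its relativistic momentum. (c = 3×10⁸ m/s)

γ = 1/√(1 - 0.832²) = 1.8025
v = 0.832 × 3×10⁸ = 2.496×10⁸ m/s
p = γmv = 1.8025 × 96.11 × 2.496×10⁸ = 4.324×10¹⁰ kg·m/s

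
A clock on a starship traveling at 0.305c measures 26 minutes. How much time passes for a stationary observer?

Proper time Δt₀ = 26 minutes
γ = 1/√(1 - 0.305²) = 1.050
Δt = γΔt₀ = 1.050 × 26 = 27.30 minutes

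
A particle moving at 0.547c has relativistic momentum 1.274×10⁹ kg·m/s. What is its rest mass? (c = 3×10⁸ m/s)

γ = 1/√(1 - 0.547²) = 1.1946
v = 0.547 × 3×10⁸ = 1.641×10⁸ m/s
m = p/(γv) = 1.274×10⁹/(1.1946 × 1.641×10⁸) = 6.499 kg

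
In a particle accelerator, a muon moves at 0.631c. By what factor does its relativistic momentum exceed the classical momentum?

p_rel = γmv, p_class = mv
Ratio = γ = 1/√(1 - 0.631²)
= 1/√(0.601839) = 1.289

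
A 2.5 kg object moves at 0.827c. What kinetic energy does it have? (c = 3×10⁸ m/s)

γ = 1/√(1 - 0.827²) = 1.7787
γ - 1 = 0.7787
KE = (γ-1)mc² = 0.7787 × 2.5 × (3×10⁸)² = 1.752×10¹⁷ J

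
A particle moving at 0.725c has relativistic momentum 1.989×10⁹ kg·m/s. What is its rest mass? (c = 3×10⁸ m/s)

γ = 1/√(1 - 0.725²) = 1.452
v = 0.725 × 3×10⁸ = 2.175×10⁸ m/s
m = p/(γv) = 1.989×10⁹/(1.452 × 2.175×10⁸) = 6.298 kg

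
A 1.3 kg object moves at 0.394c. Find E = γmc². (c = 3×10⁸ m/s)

γ = 1/√(1 - 0.394²) = 1.088
mc² = 1.3 × (3×10⁸)² = 1.170×10¹⁷ J
E = γmc² = 1.088 × 1.170×10¹⁷ = 1.273×10¹⁷ J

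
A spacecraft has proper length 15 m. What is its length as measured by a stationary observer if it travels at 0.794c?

Proper length L₀ = 15 m
γ = 1/√(1 - 0.794²) = 1.645
L = L₀/γ = 15/1.645 = 9.119 m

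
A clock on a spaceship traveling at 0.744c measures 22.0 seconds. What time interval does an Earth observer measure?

Proper time Δt₀ = 22.0 seconds
γ = 1/√(1 - 0.744²) = 1.497
Δt = γΔt₀ = 1.497 × 22.0 = 32.93 seconds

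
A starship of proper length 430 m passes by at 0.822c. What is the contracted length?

Proper length L₀ = 430 m
γ = 1/√(1 - 0.822²) = 1.756
L = L₀/γ = 430/1.756 = 244.9 m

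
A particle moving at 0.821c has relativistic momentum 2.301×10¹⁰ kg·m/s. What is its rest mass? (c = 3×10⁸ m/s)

γ = 1/√(1 - 0.821²) = 1.7515
v = 0.821 × 3×10⁸ = 2.463×10⁸ m/s
m = p/(γv) = 2.301×10¹⁰/(1.7515 × 2.463×10⁸) = 53.34 kg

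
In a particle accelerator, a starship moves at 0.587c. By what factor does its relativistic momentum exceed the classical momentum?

p_rel = γmv, p_class = mv
Ratio = γ = 1/√(1 - 0.587²)
= 1/√(0.655431) = 1.235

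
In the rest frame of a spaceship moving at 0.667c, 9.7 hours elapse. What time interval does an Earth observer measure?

Proper time Δt₀ = 9.7 hours
γ = 1/√(1 - 0.667²) = 1.342
Δt = γΔt₀ = 1.342 × 9.7 = 13.02 hours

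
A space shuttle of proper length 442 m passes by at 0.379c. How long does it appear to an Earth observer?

Proper length L₀ = 442 m
γ = 1/√(1 - 0.379²) = 1.0806
L = L₀/γ = 442/1.0806 = 409.0 m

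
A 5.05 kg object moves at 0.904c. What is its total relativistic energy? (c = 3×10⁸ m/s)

γ = 1/√(1 - 0.904²) = 2.339
mc² = 5.05 × (3×10⁸)² = 4.545×10¹⁷ J
E = γmc² = 2.339 × 4.545×10¹⁷ = 1.063×10¹⁸ J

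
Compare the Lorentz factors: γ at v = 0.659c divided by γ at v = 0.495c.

γ₁ = 1/√(1 - 0.659²) = 1.3295
γ₂ = 1/√(1 - 0.495²) = 1.1509
γ₁/γ₂ = 1.3295/1.1509 = 1.155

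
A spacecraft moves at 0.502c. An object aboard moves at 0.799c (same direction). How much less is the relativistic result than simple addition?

Classical: u' + v = 0.799 + 0.502 = 1.301c
Relativistic: u = (0.799 + 0.502)/(1 + 0.401098) = 1.301/1.401098 = 0.9286c
Difference: 1.301 - 0.9286 = 0.3724c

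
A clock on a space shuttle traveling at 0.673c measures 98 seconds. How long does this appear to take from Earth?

Proper time Δt₀ = 98 seconds
γ = 1/√(1 - 0.673²) = 1.352
Δt = γΔt₀ = 1.352 × 98 = 132.5 seconds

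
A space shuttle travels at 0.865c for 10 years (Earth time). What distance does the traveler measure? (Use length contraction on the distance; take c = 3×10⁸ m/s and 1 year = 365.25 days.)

Earth distance: d = v × t = 0.865c × 10 yr = 8.189×10¹⁶ m
γ = 1.993
d' = d/γ = 8.189×10¹⁶/1.993 = 4.109×10¹⁶ m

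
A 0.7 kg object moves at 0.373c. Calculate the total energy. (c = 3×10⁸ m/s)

γ = 1/√(1 - 0.373²) = 1.0778
mc² = 0.7 × (3×10⁸)² = 6.300×10¹⁶ J
E = γmc² = 1.0778 × 6.300×10¹⁶ = 6.790×10¹⁶ J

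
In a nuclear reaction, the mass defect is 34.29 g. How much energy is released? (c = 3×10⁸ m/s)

Convert mass defect: Δm = 34.29 g = 0.03429 kg
E = Δm·c² = 0.03429 × (3×10⁸)²
= 0.03429 × 9×10¹⁶ = 3.086×10¹⁵ J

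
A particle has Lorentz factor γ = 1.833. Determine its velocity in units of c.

From γ = 1/√(1 - v²/c²):
1/γ² = 1/1.833² = 0.2976
v²/c² = 1 - 0.2976 = 0.7024
v/c = √(0.7024) = 0.8381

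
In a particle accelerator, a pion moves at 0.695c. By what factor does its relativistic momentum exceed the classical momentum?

p_rel = γmv, p_class = mv
Ratio = γ = 1/√(1 - 0.695²)
= 1/√(0.516975) = 1.391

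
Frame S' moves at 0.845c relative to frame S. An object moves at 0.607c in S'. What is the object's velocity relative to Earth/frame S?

u = (u' + v)/(1 + u'v/c²)
Numerator: 0.607 + 0.845 = 1.452
Denominator: 1 + 0.512915 = 1.512915
u = 1.452/1.512915 = 0.9597c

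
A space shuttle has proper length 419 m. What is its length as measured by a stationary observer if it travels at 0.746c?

Proper length L₀ = 419 m
γ = 1/√(1 - 0.746²) = 1.502
L = L₀/γ = 419/1.502 = 279.0 m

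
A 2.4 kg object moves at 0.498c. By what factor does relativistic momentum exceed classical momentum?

p_rel = γmv, p_class = mv
Ratio = γ = 1/√(1 - 0.498²) = 1.153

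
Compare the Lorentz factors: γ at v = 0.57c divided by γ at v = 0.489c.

γ₁ = 1/√(1 - 0.57²) = 1.217
γ₂ = 1/√(1 - 0.489²) = 1.146
γ₁/γ₂ = 1.217/1.146 = 1.062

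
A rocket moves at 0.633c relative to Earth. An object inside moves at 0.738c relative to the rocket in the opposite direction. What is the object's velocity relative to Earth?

Object's velocity in rocket frame is u' = -0.738c
u = (u' + v)/(1 + u'v/c²) = (v - 0.738)/(1 - 0.738·v/c²)
Numerator: 0.633 - 0.738 = -0.105
Denominator: 1 - 0.467154 = 0.532846
u = -0.105/0.532846 = -0.1971c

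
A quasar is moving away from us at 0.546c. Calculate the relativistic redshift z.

β = 0.546
(1+β)/(1-β) = 1.546/0.454 = 3.405
√(3.405) = 1.8453
z = 1.8453 - 1 = 0.8453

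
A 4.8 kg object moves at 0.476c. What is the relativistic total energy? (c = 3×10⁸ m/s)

γ = 1/√(1 - 0.476²) = 1.137
mc² = 4.8 × (3×10⁸)² = 4.320×10¹⁷ J
E = γmc² = 1.137 × 4.320×10¹⁷ = 4.912×10¹⁷ J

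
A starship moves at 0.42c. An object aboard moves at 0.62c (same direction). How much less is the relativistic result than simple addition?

Classical: u' + v = 0.62 + 0.42 = 1.04c
Relativistic: u = (0.62 + 0.42)/(1 + 0.2604) = 1.04/1.2604 = 0.8251c
Difference: 1.04 - 0.8251 = 0.2149c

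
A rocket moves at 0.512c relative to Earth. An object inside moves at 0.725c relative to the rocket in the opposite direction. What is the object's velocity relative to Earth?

Object's velocity in rocket frame is u' = -0.725c
u = (u' + v)/(1 + u'v/c²) = (v - 0.725)/(1 - 0.725·v/c²)
Numerator: 0.512 - 0.725 = -0.213
Denominator: 1 - 0.3712 = 0.6288
u = -0.213/0.6288 = -0.3387c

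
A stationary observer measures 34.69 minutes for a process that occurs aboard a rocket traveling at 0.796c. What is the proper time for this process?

Dilated time Δt = 34.69 minutes
γ = 1/√(1 - 0.796²) = 1.652
Δt₀ = Δt/γ = 34.69/1.652 = 21.00 minutes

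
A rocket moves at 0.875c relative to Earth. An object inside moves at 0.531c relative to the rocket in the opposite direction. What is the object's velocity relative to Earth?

Object's velocity in rocket frame is u' = -0.531c
u = (u' + v)/(1 + u'v/c²) = (v - 0.531)/(1 - 0.531·v/c²)
Numerator: 0.875 - 0.531 = 0.344
Denominator: 1 - 0.464625 = 0.535375
u = 0.344/0.535375 = 0.6425c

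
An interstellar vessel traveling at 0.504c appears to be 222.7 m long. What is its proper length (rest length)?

Contracted length L = 222.7 m
γ = 1/√(1 - 0.504²) = 1.1578
L₀ = γL = 1.1578 × 222.7 = 257.8 m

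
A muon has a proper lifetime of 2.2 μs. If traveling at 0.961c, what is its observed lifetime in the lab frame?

Proper lifetime τ₀ = 2.2 μs
γ = 1/√(1 - 0.961²) = 3.616
τ = γτ₀ = 3.616 × 2.2 μs = 7.955 μs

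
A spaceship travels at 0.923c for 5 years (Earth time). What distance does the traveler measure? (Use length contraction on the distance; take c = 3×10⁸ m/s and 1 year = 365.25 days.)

Earth distance: d = v × t = 0.923c × 5 yr = 4.369×10¹⁶ m
γ = 2.599
d' = d/γ = 4.369×10¹⁶/2.599 = 1.681×10¹⁶ m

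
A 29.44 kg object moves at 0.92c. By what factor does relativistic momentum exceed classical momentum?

p_rel = γmv, p_class = mv
Ratio = γ = 1/√(1 - 0.92²) = 2.552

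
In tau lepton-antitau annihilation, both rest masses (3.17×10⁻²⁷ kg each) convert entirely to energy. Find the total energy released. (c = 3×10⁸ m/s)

Both particles have the same rest mass, so total mass = 2m
E = 2m·c² = 2 × 3.17×10⁻²⁷ × (3×10⁸)²
= 2 × 3.17×10⁻²⁷ × 9×10¹⁶
= 5.706×10⁻¹⁰ J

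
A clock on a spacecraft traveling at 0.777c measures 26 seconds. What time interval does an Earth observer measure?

Proper time Δt₀ = 26 seconds
γ = 1/√(1 - 0.777²) = 1.5886
Δt = γΔt₀ = 1.5886 × 26 = 41.30 seconds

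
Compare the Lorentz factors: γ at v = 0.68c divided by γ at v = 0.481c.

γ₁ = 1/√(1 - 0.68²) = 1.3639
γ₂ = 1/√(1 - 0.481²) = 1.1406
γ₁/γ₂ = 1.3639/1.1406 = 1.196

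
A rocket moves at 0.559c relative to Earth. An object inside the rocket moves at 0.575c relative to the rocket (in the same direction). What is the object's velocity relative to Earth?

u = (u' + v)/(1 + u'v/c²)
Numerator: 0.575 + 0.559 = 1.134
Denominator: 1 + 0.321425 = 1.321425
u = 1.134/1.321425 = 0.8582c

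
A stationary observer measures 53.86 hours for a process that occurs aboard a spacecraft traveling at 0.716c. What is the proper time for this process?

Dilated time Δt = 53.86 hours
γ = 1/√(1 - 0.716²) = 1.4325
Δt₀ = Δt/γ = 53.86/1.4325 = 37.60 hours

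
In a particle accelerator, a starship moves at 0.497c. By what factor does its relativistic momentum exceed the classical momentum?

p_rel = γmv, p_class = mv
Ratio = γ = 1/√(1 - 0.497²)
= 1/√(0.752991) = 1.152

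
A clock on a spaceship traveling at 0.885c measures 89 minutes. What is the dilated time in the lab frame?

Proper time Δt₀ = 89 minutes
γ = 1/√(1 - 0.885²) = 2.148
Δt = γΔt₀ = 2.148 × 89 = 191.2 minutes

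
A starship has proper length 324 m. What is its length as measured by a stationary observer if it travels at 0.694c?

Proper length L₀ = 324 m
γ = 1/√(1 - 0.694²) = 1.389
L = L₀/γ = 324/1.389 = 233.3 m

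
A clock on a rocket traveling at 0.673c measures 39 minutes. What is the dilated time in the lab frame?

Proper time Δt₀ = 39 minutes
γ = 1/√(1 - 0.673²) = 1.352
Δt = γΔt₀ = 1.352 × 39 = 52.73 minutes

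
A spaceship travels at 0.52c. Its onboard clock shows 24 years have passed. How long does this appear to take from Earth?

Proper time Δt₀ = 24 years
γ = 1/√(1 - 0.52²) = 1.171
Δt = γΔt₀ = 1.171 × 24 = 28.10 years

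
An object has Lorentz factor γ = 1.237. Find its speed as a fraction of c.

From γ = 1/√(1 - v²/c²):
1/γ² = 1/1.237² = 0.6535
v²/c² = 1 - 0.6535 = 0.3465
v/c = √(0.3465) = 0.5886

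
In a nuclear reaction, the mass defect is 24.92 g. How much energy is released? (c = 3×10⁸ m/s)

Convert mass defect: Δm = 24.92 g = 0.02492 kg
E = Δm·c² = 0.02492 × (3×10⁸)²
= 0.02492 × 9×10¹⁶ = 2.243×10¹⁵ J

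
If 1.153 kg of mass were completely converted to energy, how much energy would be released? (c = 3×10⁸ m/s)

Using E = mc²:
c² = (3×10⁸)² = 9×10¹⁶ m²/s²
E = 1.153 × 9×10¹⁶ = 1.038×10¹⁷ J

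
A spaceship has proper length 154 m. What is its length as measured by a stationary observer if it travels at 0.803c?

Proper length L₀ = 154 m
γ = 1/√(1 - 0.803²) = 1.678
L = L₀/γ = 154/1.678 = 91.78 m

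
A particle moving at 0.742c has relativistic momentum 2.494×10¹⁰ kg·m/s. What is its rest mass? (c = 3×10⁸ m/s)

γ = 1/√(1 - 0.742²) = 1.4916
v = 0.742 × 3×10⁸ = 2.226×10⁸ m/s
m = p/(γv) = 2.494×10¹⁰/(1.4916 × 2.226×10⁸) = 75.11 kg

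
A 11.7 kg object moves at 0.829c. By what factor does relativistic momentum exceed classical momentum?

p_rel = γmv, p_class = mv
Ratio = γ = 1/√(1 - 0.829²) = 1.788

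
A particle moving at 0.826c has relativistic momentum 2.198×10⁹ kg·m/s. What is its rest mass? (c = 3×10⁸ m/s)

γ = 1/√(1 - 0.826²) = 1.774
v = 0.826 × 3×10⁸ = 2.478×10⁸ m/s
m = p/(γv) = 2.198×10⁹/(1.774 × 2.478×10⁸) = 5.000 kg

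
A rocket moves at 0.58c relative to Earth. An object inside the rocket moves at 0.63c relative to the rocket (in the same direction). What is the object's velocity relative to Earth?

u = (u' + v)/(1 + u'v/c²)
Numerator: 0.63 + 0.58 = 1.21
Denominator: 1 + 0.3654 = 1.3654
u = 1.21/1.3654 = 0.8862c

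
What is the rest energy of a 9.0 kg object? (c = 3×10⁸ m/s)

c² = (3×10⁸)² = 9.000×10¹⁶ m²/s²
E₀ = mc² = 9.0 × 9.000×10¹⁶ = 8.100×10¹⁷ J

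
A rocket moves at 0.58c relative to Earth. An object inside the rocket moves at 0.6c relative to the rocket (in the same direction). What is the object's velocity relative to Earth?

u = (u' + v)/(1 + u'v/c²)
Numerator: 0.6 + 0.58 = 1.18
Denominator: 1 + 0.348 = 1.348
u = 1.18/1.348 = 0.8754c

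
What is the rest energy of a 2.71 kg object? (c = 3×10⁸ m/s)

c² = (3×10⁸)² = 9.000×10¹⁶ m²/s²
E₀ = mc² = 2.71 × 9.000×10¹⁶ = 2.439×10¹⁷ J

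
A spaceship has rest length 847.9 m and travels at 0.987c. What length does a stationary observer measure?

Proper length L₀ = 847.9 m
γ = 1/√(1 - 0.987²) = 6.222
L = L₀/γ = 847.9/6.222 = 136.3 m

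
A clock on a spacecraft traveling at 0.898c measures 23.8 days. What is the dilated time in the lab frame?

Proper time Δt₀ = 23.8 days
γ = 1/√(1 - 0.898²) = 2.2728
Δt = γΔt₀ = 2.2728 × 23.8 = 54.09 days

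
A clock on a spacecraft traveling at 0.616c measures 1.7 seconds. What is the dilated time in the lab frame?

Proper time Δt₀ = 1.7 seconds
γ = 1/√(1 - 0.616²) = 1.2694
Δt = γΔt₀ = 1.2694 × 1.7 = 2.158 seconds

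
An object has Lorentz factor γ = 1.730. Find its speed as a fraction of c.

From γ = 1/√(1 - v²/c²):
1/γ² = 1/1.730² = 0.3341
v²/c² = 1 - 0.3341 = 0.6659
v/c = √(0.6659) = 0.8160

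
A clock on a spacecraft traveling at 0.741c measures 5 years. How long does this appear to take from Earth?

Proper time Δt₀ = 5 years
γ = 1/√(1 - 0.741²) = 1.4892
Δt = γΔt₀ = 1.4892 × 5 = 7.446 years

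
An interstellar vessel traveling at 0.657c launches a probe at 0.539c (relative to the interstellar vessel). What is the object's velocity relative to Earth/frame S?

u = (u' + v)/(1 + u'v/c²)
Numerator: 0.539 + 0.657 = 1.196
Denominator: 1 + 0.354123 = 1.354123
u = 1.196/1.354123 = 0.8832c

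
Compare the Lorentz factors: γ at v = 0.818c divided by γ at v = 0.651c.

γ₁ = 1/√(1 - 0.818²) = 1.738
γ₂ = 1/√(1 - 0.651²) = 1.317
γ₁/γ₂ = 1.738/1.317 = 1.320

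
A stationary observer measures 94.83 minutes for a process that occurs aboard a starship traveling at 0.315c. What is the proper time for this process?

Dilated time Δt = 94.83 minutes
γ = 1/√(1 - 0.315²) = 1.05364
Δt₀ = Δt/γ = 94.83/1.05364 = 90.00 minutes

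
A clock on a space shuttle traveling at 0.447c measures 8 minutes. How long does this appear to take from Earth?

Proper time Δt₀ = 8 minutes
γ = 1/√(1 - 0.447²) = 1.1179
Δt = γΔt₀ = 1.1179 × 8 = 8.943 minutes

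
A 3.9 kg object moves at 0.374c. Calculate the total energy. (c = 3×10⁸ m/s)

γ = 1/√(1 - 0.374²) = 1.0783
mc² = 3.9 × (3×10⁸)² = 3.510×10¹⁷ J
E = γmc² = 1.0783 × 3.510×10¹⁷ = 3.785×10¹⁷ J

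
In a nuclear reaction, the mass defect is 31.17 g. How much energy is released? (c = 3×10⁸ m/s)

Convert mass defect: Δm = 31.17 g = 0.03117 kg
E = Δm·c² = 0.03117 × (3×10⁸)²
= 0.03117 × 9×10¹⁶ = 2.805×10¹⁵ J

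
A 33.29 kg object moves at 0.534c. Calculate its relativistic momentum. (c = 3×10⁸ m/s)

γ = 1/√(1 - 0.534²) = 1.1828
v = 0.534 × 3×10⁸ = 1.602×10⁸ m/s
p = γmv = 1.1828 × 33.29 × 1.602×10⁸ = 6.308×10⁹ kg·m/s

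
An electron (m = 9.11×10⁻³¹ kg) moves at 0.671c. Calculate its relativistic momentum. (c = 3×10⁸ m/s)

γ = 1/√(1 - 0.671²) = 1.3487
v = 0.671 × 3×10⁸ = 2.013×10⁸ m/s
p = γmv = 1.3487 × 9.11×10⁻³¹ × 2.013×10⁸ = 2.473×10⁻²² kg·m/s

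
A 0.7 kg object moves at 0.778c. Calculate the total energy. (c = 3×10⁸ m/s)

γ = 1/√(1 - 0.778²) = 1.592
mc² = 0.7 × (3×10⁸)² = 6.300×10¹⁶ J
E = γmc² = 1.592 × 6.300×10¹⁶ = 1.003×10¹⁷ J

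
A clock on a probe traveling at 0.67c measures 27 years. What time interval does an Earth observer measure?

Proper time Δt₀ = 27 years
γ = 1/√(1 - 0.67²) = 1.347
Δt = γΔt₀ = 1.347 × 27 = 36.37 years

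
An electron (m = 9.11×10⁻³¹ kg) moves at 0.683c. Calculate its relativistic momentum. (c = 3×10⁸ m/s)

γ = 1/√(1 - 0.683²) = 1.3691
v = 0.683 × 3×10⁸ = 2.049×10⁸ m/s
p = γmv = 1.3691 × 9.11×10⁻³¹ × 2.049×10⁸ = 2.556×10⁻²² kg·m/s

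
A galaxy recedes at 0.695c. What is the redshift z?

β = 0.695
(1+β)/(1-β) = 1.695/0.305 = 5.557
√(5.557) = 2.357
z = 2.357 - 1 = 1.357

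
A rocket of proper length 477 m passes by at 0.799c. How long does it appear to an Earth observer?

Proper length L₀ = 477 m
γ = 1/√(1 - 0.799²) = 1.663
L = L₀/γ = 477/1.663 = 286.8 m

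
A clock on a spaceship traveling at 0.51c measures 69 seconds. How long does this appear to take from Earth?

Proper time Δt₀ = 69 seconds
γ = 1/√(1 - 0.51²) = 1.1626
Δt = γΔt₀ = 1.1626 × 69 = 80.22 seconds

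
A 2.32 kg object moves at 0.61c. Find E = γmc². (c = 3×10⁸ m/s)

γ = 1/√(1 - 0.61²) = 1.262
mc² = 2.32 × (3×10⁸)² = 2.088×10¹⁷ J
E = γmc² = 1.262 × 2.088×10¹⁷ = 2.635×10¹⁷ J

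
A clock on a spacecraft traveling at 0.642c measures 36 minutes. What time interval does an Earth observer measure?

Proper time Δt₀ = 36 minutes
γ = 1/√(1 - 0.642²) = 1.3043
Δt = γΔt₀ = 1.3043 × 36 = 46.95 minutes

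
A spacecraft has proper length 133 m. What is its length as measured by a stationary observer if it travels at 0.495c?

Proper length L₀ = 133 m
γ = 1/√(1 - 0.495²) = 1.151
L = L₀/γ = 133/1.151 = 115.6 m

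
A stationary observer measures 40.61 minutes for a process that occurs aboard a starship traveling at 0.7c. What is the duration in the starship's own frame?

Dilated time Δt = 40.61 minutes
γ = 1/√(1 - 0.7²) = 1.4003
Δt₀ = Δt/γ = 40.61/1.4003 = 29.00 minutes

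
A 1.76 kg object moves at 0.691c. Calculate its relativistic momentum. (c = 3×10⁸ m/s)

γ = 1/√(1 - 0.691²) = 1.3834
v = 0.691 × 3×10⁸ = 2.073×10⁸ m/s
p = γmv = 1.3834 × 1.76 × 2.073×10⁸ = 5.047×10⁸ kg·m/s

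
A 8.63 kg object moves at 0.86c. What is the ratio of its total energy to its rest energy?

E = γmc², E₀ = mc²
E/E₀ = γ = 1/√(1 - 0.86²) = 1.960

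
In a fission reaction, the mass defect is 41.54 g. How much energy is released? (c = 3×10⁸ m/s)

Convert mass defect: Δm = 41.54 g = 0.04154 kg
E = Δm·c² = 0.04154 × (3×10⁸)²
= 0.04154 × 9×10¹⁶ = 3.739×10¹⁵ J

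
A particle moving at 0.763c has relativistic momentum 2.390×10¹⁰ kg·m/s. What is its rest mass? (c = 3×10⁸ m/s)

γ = 1/√(1 - 0.763²) = 1.547
v = 0.763 × 3×10⁸ = 2.289×10⁸ m/s
m = p/(γv) = 2.390×10¹⁰/(1.547 × 2.289×10⁸) = 67.49 kg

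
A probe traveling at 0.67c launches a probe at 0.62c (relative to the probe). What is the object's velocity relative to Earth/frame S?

u = (u' + v)/(1 + u'v/c²)
Numerator: 0.62 + 0.67 = 1.29
Denominator: 1 + 0.4154 = 1.4154
u = 1.29/1.4154 = 0.9114c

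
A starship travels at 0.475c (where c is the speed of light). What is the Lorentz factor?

v/c = 0.475, so (v/c)² = 0.225625
1 - (v/c)² = 0.774375
γ = 1/√(0.774375) = 1.136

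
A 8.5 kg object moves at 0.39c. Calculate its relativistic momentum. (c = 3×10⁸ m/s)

γ = 1/√(1 - 0.39²) = 1.086
v = 0.39 × 3×10⁸ = 1.170×10⁸ m/s
p = γmv = 1.086 × 8.5 × 1.170×10⁸ = 1.080×10⁹ kg·m/s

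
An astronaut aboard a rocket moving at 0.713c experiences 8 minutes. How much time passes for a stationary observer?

Proper time Δt₀ = 8 minutes
γ = 1/√(1 - 0.713²) = 1.426
Δt = γΔt₀ = 1.426 × 8 = 11.41 minutes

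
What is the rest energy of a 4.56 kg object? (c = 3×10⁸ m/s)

c² = (3×10⁸)² = 9.000×10¹⁶ m²/s²
E₀ = mc² = 4.56 × 9.000×10¹⁶ = 4.104×10¹⁷ J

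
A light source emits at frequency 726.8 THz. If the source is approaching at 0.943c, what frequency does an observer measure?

β = v/c = 0.943
(1+β)/(1-β) = 1.943/0.057 = 34.088
Doppler factor = √(34.088) = 5.838
f_obs = 726.8 × 5.838 = 4243 THz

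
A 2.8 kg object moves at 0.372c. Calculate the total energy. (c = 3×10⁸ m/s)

γ = 1/√(1 - 0.372²) = 1.0773
mc² = 2.8 × (3×10⁸)² = 2.520×10¹⁷ J
E = γmc² = 1.0773 × 2.520×10¹⁷ = 2.715×10¹⁷ J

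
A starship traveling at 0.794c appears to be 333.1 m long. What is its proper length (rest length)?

Contracted length L = 333.1 m
γ = 1/√(1 - 0.794²) = 1.645
L₀ = γL = 1.645 × 333.1 = 547.9 m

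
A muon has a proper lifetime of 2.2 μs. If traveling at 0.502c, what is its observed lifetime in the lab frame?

Proper lifetime τ₀ = 2.2 μs
γ = 1/√(1 - 0.502²) = 1.1562
τ = γτ₀ = 1.1562 × 2.2 μs = 2.544 μs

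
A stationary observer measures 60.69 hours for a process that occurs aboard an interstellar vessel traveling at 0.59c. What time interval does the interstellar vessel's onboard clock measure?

Dilated time Δt = 60.69 hours
γ = 1/√(1 - 0.59²) = 1.2385
Δt₀ = Δt/γ = 60.69/1.2385 = 49.00 hours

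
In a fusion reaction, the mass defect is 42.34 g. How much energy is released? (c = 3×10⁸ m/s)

Convert mass defect: Δm = 42.34 g = 0.04234 kg
E = Δm·c² = 0.04234 × (3×10⁸)²
= 0.04234 × 9×10¹⁶ = 3.811×10¹⁵ J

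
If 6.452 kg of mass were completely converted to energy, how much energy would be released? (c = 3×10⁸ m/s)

Using E = mc²:
c² = (3×10⁸)² = 9×10¹⁶ m²/s²
E = 6.452 × 9×10¹⁶ = 5.807×10¹⁷ J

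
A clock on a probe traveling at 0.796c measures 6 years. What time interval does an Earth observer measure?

Proper time Δt₀ = 6 years
γ = 1/√(1 - 0.796²) = 1.652
Δt = γΔt₀ = 1.652 × 6 = 9.912 years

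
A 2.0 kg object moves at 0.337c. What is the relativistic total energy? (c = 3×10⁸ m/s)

γ = 1/√(1 - 0.337²) = 1.062
mc² = 2.0 × (3×10⁸)² = 1.800×10¹⁷ J
E = γmc² = 1.062 × 1.800×10¹⁷ = 1.912×10¹⁷ J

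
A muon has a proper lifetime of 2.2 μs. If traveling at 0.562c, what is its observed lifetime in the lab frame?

Proper lifetime τ₀ = 2.2 μs
γ = 1/√(1 - 0.562²) = 1.209
τ = γτ₀ = 1.209 × 2.2 μs = 2.660 μs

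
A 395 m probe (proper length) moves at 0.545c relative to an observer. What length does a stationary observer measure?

Proper length L₀ = 395 m
γ = 1/√(1 - 0.545²) = 1.1927
L = L₀/γ = 395/1.1927 = 331.2 m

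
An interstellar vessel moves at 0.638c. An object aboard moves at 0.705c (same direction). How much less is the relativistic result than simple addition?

Classical: u' + v = 0.705 + 0.638 = 1.343c
Relativistic: u = (0.705 + 0.638)/(1 + 0.44979) = 1.343/1.44979 = 0.9263c
Difference: 1.343 - 0.9263 = 0.4167c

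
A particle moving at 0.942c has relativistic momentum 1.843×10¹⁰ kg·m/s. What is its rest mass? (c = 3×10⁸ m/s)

γ = 1/√(1 - 0.942²) = 2.9796
v = 0.942 × 3×10⁸ = 2.826×10⁸ m/s
m = p/(γv) = 1.843×10¹⁰/(2.9796 × 2.826×10⁸) = 21.89 kg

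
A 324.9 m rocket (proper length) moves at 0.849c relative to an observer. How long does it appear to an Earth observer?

Proper length L₀ = 324.9 m
γ = 1/√(1 - 0.849²) = 1.8925
L = L₀/γ = 324.9/1.8925 = 171.7 m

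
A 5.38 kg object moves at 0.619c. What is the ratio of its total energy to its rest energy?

E = γmc², E₀ = mc²
E/E₀ = γ = 1/√(1 - 0.619²) = 1.273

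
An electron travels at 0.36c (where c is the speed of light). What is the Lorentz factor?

v/c = 0.36, so (v/c)² = 0.1296
1 - (v/c)² = 0.8704
γ = 1/√(0.8704) = 1.072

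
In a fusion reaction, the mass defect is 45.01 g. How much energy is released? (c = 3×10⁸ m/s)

Convert mass defect: Δm = 45.01 g = 0.04501 kg
E = Δm·c² = 0.04501 × (3×10⁸)²
= 0.04501 × 9×10¹⁶ = 4.051×10¹⁵ J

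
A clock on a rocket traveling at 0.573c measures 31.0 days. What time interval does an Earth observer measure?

Proper time Δt₀ = 31.0 days
γ = 1/√(1 - 0.573²) = 1.2202
Δt = γΔt₀ = 1.2202 × 31.0 = 37.83 days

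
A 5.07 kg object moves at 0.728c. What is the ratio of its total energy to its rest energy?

E = γmc², E₀ = mc²
E/E₀ = γ = 1/√(1 - 0.728²) = 1.459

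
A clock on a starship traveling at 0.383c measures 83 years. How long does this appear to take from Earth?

Proper time Δt₀ = 83 years
γ = 1/√(1 - 0.383²) = 1.0825
Δt = γΔt₀ = 1.0825 × 83 = 89.85 years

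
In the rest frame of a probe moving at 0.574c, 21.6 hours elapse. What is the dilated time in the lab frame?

Proper time Δt₀ = 21.6 hours
γ = 1/√(1 - 0.574²) = 1.2212
Δt = γΔt₀ = 1.2212 × 21.6 = 26.38 hours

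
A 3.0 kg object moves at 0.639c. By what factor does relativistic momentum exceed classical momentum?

p_rel = γmv, p_class = mv
Ratio = γ = 1/√(1 - 0.639²) = 1.300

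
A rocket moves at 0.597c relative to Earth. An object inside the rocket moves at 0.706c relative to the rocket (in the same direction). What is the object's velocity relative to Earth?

u = (u' + v)/(1 + u'v/c²)
Numerator: 0.706 + 0.597 = 1.303
Denominator: 1 + 0.421482 = 1.421482
u = 1.303/1.421482 = 0.9166c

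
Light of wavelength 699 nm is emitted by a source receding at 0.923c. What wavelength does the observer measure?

β = 0.923
Wavelength Doppler factor = √(1.923/0.077) = √(24.97) = 4.997
λ_obs = 699 × 4.997 = 3493 nm (redshift)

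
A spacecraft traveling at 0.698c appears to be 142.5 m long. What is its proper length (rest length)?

Contracted length L = 142.5 m
γ = 1/√(1 - 0.698²) = 1.3965
L₀ = γL = 1.3965 × 142.5 = 199.0 m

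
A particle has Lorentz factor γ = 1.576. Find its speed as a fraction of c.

From γ = 1/√(1 - v²/c²):
1/γ² = 1/1.576² = 0.4026
v²/c² = 1 - 0.4026 = 0.5974
v/c = √(0.5974) = 0.7729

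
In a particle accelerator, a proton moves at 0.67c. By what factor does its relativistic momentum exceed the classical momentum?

p_rel = γmv, p_class = mv
Ratio = γ = 1/√(1 - 0.67²)
= 1/√(0.5511) = 1.347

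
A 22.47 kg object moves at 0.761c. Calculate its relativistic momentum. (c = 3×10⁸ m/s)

γ = 1/√(1 - 0.761²) = 1.5414
v = 0.761 × 3×10⁸ = 2.283×10⁸ m/s
p = γmv = 1.5414 × 22.47 × 2.283×10⁸ = 7.907×10⁹ kg·m/s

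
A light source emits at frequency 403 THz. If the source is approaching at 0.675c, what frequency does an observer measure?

β = v/c = 0.675
(1+β)/(1-β) = 1.675/0.325 = 5.154
Doppler factor = √(5.154) = 2.2702
f_obs = 403 × 2.2702 = 914.9 THz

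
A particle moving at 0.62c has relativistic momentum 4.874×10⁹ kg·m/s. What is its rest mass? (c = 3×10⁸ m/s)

γ = 1/√(1 - 0.62²) = 1.2745
v = 0.62 × 3×10⁸ = 1.860×10⁸ m/s
m = p/(γv) = 4.874×10⁹/(1.2745 × 1.860×10⁸) = 20.56 kg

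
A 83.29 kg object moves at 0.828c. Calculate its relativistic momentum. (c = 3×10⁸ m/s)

γ = 1/√(1 - 0.828²) = 1.7834
v = 0.828 × 3×10⁸ = 2.484×10⁸ m/s
p = γmv = 1.7834 × 83.29 × 2.484×10⁸ = 3.690×10¹⁰ kg·m/s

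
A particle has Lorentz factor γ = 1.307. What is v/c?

From γ = 1/√(1 - v²/c²):
1/γ² = 1/1.307² = 0.5854
v²/c² = 1 - 0.5854 = 0.4146
v/c = √(0.4146) = 0.6439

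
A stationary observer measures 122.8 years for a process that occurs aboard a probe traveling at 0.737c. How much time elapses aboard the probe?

Dilated time Δt = 122.8 years
γ = 1/√(1 - 0.737²) = 1.4795
Δt₀ = Δt/γ = 122.8/1.4795 = 83.00 years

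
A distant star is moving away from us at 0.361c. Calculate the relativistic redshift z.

β = 0.361
(1+β)/(1-β) = 1.361/0.639 = 2.1299
√(2.1299) = 1.4594
z = 1.4594 - 1 = 0.4594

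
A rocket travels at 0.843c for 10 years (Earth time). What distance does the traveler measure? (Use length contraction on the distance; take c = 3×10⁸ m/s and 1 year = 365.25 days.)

Earth distance: d = v × t = 0.843c × 10 yr = 7.981×10¹⁶ m
γ = 1.859
d' = d/γ = 7.981×10¹⁶/1.859 = 4.293×10¹⁶ m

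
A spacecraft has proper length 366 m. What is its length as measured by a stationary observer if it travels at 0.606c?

Proper length L₀ = 366 m
γ = 1/√(1 - 0.606²) = 1.2571
L = L₀/γ = 366/1.2571 = 291.1 m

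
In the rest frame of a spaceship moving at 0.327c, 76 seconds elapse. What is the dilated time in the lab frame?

Proper time Δt₀ = 76 seconds
γ = 1/√(1 - 0.327²) = 1.0582
Δt = γΔt₀ = 1.0582 × 76 = 80.42 seconds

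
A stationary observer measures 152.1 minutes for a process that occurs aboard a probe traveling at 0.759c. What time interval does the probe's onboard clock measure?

Dilated time Δt = 152.1 minutes
γ = 1/√(1 - 0.759²) = 1.5359
Δt₀ = Δt/γ = 152.1/1.5359 = 99.03 minutes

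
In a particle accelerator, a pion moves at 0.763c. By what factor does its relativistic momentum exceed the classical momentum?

p_rel = γmv, p_class = mv
Ratio = γ = 1/√(1 - 0.763²)
= 1/√(0.417831) = 1.547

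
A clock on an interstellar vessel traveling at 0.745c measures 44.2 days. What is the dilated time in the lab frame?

Proper time Δt₀ = 44.2 days
γ = 1/√(1 - 0.745²) = 1.499
Δt = γΔt₀ = 1.499 × 44.2 = 66.26 days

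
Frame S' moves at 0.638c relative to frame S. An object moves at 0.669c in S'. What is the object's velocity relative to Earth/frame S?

u = (u' + v)/(1 + u'v/c²)
Numerator: 0.669 + 0.638 = 1.307
Denominator: 1 + 0.426822 = 1.426822
u = 1.307/1.426822 = 0.9160c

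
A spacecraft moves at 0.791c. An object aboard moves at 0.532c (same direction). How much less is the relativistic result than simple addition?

Classical: u' + v = 0.532 + 0.791 = 1.323c
Relativistic: u = (0.532 + 0.791)/(1 + 0.420812) = 1.323/1.420812 = 0.9312c
Difference: 1.323 - 0.9312 = 0.3918c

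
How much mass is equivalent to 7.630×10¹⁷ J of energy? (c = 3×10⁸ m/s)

From E = mc², we get m = E/c²
c² = (3×10⁸)² = 9×10¹⁶ m²/s²
m = 7.630×10¹⁷ / 9×10¹⁶ = 8.478 kg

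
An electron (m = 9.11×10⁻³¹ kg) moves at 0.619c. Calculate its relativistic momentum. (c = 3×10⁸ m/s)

γ = 1/√(1 - 0.619²) = 1.273
v = 0.619 × 3×10⁸ = 1.857×10⁸ m/s
p = γmv = 1.273 × 9.11×10⁻³¹ × 1.857×10⁸ = 2.154×10⁻²² kg·m/s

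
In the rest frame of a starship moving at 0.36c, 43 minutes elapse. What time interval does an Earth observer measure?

Proper time Δt₀ = 43 minutes
γ = 1/√(1 - 0.36²) = 1.0719
Δt = γΔt₀ = 1.0719 × 43 = 46.09 minutes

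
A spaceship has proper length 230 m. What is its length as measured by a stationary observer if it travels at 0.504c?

Proper length L₀ = 230 m
γ = 1/√(1 - 0.504²) = 1.1578
L = L₀/γ = 230/1.1578 = 198.7 m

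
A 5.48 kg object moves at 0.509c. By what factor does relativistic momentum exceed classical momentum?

p_rel = γmv, p_class = mv
Ratio = γ = 1/√(1 - 0.509²) = 1.162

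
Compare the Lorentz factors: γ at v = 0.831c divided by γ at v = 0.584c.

γ₁ = 1/√(1 - 0.831²) = 1.798
γ₂ = 1/√(1 - 0.584²) = 1.232
γ₁/γ₂ = 1.798/1.232 = 1.459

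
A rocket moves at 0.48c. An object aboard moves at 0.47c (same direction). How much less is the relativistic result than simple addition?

Classical: u' + v = 0.47 + 0.48 = 0.95c
Relativistic: u = (0.47 + 0.48)/(1 + 0.2256) = 0.95/1.2256 = 0.7751c
Difference: 0.95 - 0.7751 = 0.1749c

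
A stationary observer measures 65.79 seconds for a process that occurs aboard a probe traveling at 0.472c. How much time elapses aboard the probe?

Dilated time Δt = 65.79 seconds
γ = 1/√(1 - 0.472²) = 1.1343
Δt₀ = Δt/γ = 65.79/1.1343 = 58.00 seconds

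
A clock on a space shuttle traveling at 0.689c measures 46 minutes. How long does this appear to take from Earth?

Proper time Δt₀ = 46 minutes
γ = 1/√(1 - 0.689²) = 1.3798
Δt = γΔt₀ = 1.3798 × 46 = 63.47 minutes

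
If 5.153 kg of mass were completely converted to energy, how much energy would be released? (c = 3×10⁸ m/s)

Using E = mc²:
c² = (3×10⁸)² = 9×10¹⁶ m²/s²
E = 5.153 × 9×10¹⁶ = 4.638×10¹⁷ J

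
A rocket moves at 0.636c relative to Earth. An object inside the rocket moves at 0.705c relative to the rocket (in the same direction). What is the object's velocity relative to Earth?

u = (u' + v)/(1 + u'v/c²)
Numerator: 0.705 + 0.636 = 1.341
Denominator: 1 + 0.44838 = 1.44838
u = 1.341/1.44838 = 0.9259c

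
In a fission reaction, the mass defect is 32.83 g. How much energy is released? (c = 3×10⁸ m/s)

Convert mass defect: Δm = 32.83 g = 0.03283 kg
E = Δm·c² = 0.03283 × (3×10⁸)²
= 0.03283 × 9×10¹⁶ = 2.955×10¹⁵ J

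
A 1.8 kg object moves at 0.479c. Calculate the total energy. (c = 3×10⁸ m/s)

γ = 1/√(1 - 0.479²) = 1.139
mc² = 1.8 × (3×10⁸)² = 1.620×10¹⁷ J
E = γmc² = 1.139 × 1.620×10¹⁷ = 1.845×10¹⁷ J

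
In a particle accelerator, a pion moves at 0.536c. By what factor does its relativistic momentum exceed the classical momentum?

p_rel = γmv, p_class = mv
Ratio = γ = 1/√(1 - 0.536²)
= 1/√(0.712704) = 1.185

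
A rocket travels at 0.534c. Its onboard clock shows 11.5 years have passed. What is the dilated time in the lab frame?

Proper time Δt₀ = 11.5 years
γ = 1/√(1 - 0.534²) = 1.183
Δt = γΔt₀ = 1.183 × 11.5 = 13.60 years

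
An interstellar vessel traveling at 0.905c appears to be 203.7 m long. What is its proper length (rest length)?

Contracted length L = 203.7 m
γ = 1/√(1 - 0.905²) = 2.3507
L₀ = γL = 2.3507 × 203.7 = 478.8 m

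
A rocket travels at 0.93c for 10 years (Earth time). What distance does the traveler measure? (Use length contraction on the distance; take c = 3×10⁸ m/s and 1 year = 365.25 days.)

Earth distance: d = v × t = 0.93c × 10 yr = 8.805×10¹⁶ m
γ = 2.721
d' = d/γ = 8.805×10¹⁶/2.721 = 3.236×10¹⁶ m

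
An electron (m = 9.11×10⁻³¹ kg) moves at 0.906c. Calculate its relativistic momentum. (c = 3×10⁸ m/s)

γ = 1/√(1 - 0.906²) = 2.3625
v = 0.906 × 3×10⁸ = 2.718×10⁸ m/s
p = γmv = 2.3625 × 9.11×10⁻³¹ × 2.718×10⁸ = 5.850×10⁻²² kg·m/s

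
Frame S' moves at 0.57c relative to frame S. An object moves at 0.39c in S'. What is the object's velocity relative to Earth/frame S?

u = (u' + v)/(1 + u'v/c²)
Numerator: 0.39 + 0.57 = 0.96
Denominator: 1 + 0.2223 = 1.2223
u = 0.96/1.2223 = 0.7854c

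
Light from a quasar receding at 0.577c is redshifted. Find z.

β = 0.577
(1+β)/(1-β) = 1.577/0.423 = 3.728
√(3.728) = 1.9308
z = 1.9308 - 1 = 0.9308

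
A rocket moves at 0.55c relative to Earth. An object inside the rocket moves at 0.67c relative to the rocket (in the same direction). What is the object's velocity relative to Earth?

u = (u' + v)/(1 + u'v/c²)
Numerator: 0.67 + 0.55 = 1.22
Denominator: 1 + 0.3685 = 1.3685
u = 1.22/1.3685 = 0.8915c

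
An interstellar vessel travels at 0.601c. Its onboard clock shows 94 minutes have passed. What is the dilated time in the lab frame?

Proper time Δt₀ = 94 minutes
γ = 1/√(1 - 0.601²) = 1.251
Δt = γΔt₀ = 1.251 × 94 = 117.6 minutes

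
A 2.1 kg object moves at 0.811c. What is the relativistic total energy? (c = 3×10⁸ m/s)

γ = 1/√(1 - 0.811²) = 1.7093
mc² = 2.1 × (3×10⁸)² = 1.890×10¹⁷ J
E = γmc² = 1.7093 × 1.890×10¹⁷ = 3.231×10¹⁷ J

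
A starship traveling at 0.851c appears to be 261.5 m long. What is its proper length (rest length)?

Contracted length L = 261.5 m
γ = 1/√(1 - 0.851²) = 1.904
L₀ = γL = 1.904 × 261.5 = 497.9 m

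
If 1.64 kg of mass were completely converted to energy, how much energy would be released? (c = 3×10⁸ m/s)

Using E = mc²:
c² = (3×10⁸)² = 9×10¹⁶ m²/s²
E = 1.64 × 9×10¹⁶ = 1.476×10¹⁷ J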